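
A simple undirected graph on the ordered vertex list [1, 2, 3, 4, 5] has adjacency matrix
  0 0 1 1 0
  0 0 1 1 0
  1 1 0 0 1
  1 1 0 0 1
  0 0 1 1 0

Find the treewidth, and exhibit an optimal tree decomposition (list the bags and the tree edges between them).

Treewidth 2.
One such decomposition:
Bags: B1 = {2, 3, 4}  B2 = {1, 3, 4}  B3 = {3, 4, 5}
Tree: B1–B2, B2–B3

Every bag has size at most 3, so the width is 3 − 1 = 2 and tw(G) ≤ 2. For the lower bound, G contains the cycle 2–3–1–4–2, so G is not a forest; only forests have treewidth ≤ 1, hence tw(G) ≥ 2. Combining the bounds, tw(G) = 2.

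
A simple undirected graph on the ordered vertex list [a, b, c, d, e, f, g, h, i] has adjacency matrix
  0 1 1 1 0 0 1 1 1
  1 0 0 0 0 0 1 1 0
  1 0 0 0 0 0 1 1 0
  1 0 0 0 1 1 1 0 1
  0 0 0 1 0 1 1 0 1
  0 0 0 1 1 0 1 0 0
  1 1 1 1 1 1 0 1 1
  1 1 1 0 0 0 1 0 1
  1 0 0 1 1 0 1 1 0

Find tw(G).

A width-3 tree decomposition is:
Bags: B1 = {a, g, h, i}  B2 = {a, d, g, i}  B3 = {a, c, g, h}  B4 = {d, e, g, i}  B5 = {d, e, f, g}  B6 = {a, b, g, h}
Tree: B1–B2, B1–B3, B2–B4, B4–B5, B1–B6
The largest bag has 4 vertices, giving width 3; this decomposition certifies tw(G) ≤ 3. On the other hand G contains the 4-clique {a, d, g, i}. A clique must lie in a single bag of any decomposition, so no decomposition can have width below 3. Therefore the treewidth is 3.

3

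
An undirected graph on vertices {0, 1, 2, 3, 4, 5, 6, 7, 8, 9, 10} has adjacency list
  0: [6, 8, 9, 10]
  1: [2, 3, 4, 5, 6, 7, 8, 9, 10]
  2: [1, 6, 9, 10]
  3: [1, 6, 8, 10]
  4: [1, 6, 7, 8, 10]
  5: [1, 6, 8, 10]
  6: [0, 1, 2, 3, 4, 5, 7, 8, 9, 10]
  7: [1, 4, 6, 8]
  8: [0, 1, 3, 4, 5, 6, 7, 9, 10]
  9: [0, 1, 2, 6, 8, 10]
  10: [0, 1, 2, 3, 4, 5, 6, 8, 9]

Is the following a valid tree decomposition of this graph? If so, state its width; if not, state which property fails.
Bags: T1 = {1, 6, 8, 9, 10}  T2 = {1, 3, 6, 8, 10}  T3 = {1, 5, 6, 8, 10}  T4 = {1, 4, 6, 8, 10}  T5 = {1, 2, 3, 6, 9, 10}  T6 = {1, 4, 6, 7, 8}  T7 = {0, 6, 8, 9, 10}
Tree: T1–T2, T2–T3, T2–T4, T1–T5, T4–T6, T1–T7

No — bags containing vertex 3 are not connected in the tree.

A tree decomposition must satisfy three properties: every vertex lies in some bag; for every edge, both endpoints lie together in some bag; and for every vertex, the bags containing it form a connected subtree. Here bags containing vertex 3 are not connected in the tree, so the decomposition is invalid.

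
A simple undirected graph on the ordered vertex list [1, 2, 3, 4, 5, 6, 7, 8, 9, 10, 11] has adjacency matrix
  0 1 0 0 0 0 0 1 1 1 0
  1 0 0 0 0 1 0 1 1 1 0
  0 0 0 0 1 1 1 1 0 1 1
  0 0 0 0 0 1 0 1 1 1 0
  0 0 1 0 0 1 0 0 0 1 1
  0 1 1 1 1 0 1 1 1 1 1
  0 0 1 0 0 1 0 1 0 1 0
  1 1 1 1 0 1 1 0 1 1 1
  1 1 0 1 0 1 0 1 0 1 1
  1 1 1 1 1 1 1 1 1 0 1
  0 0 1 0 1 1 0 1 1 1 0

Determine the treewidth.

4

A width-4 tree decomposition is:
Bags: B1 = {6, 8, 9, 10, 11}  B2 = {3, 6, 8, 10, 11}  B3 = {4, 6, 8, 9, 10}  B4 = {2, 6, 8, 9, 10}  B5 = {3, 5, 6, 10, 11}  B6 = {3, 6, 7, 8, 10}  B7 = {1, 2, 8, 9, 10}
Tree: B1–B2, B1–B3, B1–B4, B2–B5, B2–B6, B4–B7
The largest bag has 5 vertices, giving width 4; this decomposition certifies tw(G) ≤ 4. On the other hand G contains the 5-clique {1, 2, 8, 9, 10}. A clique must lie in a single bag of any decomposition, so no decomposition can have width below 4. The upper and lower bounds meet at 4, so that is the treewidth.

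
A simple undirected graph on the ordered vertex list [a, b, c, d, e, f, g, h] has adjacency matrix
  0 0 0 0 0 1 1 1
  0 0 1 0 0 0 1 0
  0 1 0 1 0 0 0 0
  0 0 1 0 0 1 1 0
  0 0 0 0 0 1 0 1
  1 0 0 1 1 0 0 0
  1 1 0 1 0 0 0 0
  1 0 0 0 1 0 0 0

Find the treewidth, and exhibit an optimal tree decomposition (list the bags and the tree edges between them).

The largest bag has 3 vertices, giving width 2; this decomposition certifies tw(G) ≤ 2. Since c–b–g–d–c is a cycle in G, G is not acyclic. Forests are exactly the graphs of treewidth ≤ 1, so tw(G) ≥ 2. Hence tw(G) = 2 exactly.

Treewidth 2.
Bags: B1 = {b, c, d}  B2 = {b, d, g}  B3 = {d, f, g}  B4 = {a, f, g}  B5 = {a, e, f}  B6 = {a, e, h}
Tree: B1–B2, B2–B3, B3–B4, B4–B5, B5–B6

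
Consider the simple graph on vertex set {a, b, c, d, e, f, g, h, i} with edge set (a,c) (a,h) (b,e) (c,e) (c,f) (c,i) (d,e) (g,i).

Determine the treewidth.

A width-1 tree decomposition is:
Bags: B1 = {c, i}  B2 = {a, c}  B3 = {c, e}  B4 = {b, e}  B5 = {c, f}  B6 = {d, e}  B7 = {a, h}  B8 = {g, i}
Tree: B1–B2, B1–B3, B3–B4, B1–B5, B4–B6, B2–B7, B1–B8
The largest bag has 2 vertices, giving width 1; this decomposition certifies tw(G) ≤ 1. Since G has at least one edge (e.g. i–c), it is not an edgeless graph, so tw(G) ≥ 1. Therefore the treewidth is 1.

1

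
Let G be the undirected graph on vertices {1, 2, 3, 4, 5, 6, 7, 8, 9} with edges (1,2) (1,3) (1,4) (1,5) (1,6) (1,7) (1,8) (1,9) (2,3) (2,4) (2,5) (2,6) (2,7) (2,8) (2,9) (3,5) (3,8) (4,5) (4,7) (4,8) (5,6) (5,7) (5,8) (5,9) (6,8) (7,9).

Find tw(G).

A width-4 tree decomposition is:
Bags: B1 = {1, 2, 3, 5, 8}  B2 = {1, 2, 4, 5, 8}  B3 = {1, 2, 4, 5, 7}  B4 = {1, 2, 5, 7, 9}  B5 = {1, 2, 5, 6, 8}
Tree: B1–B2, B2–B3, B3–B4, B1–B5
Every bag has size at most 5, so the width is 5 − 1 = 4 and tw(G) ≤ 4. Conversely, {1, 2, 3, 5, 8} is a clique of size 5, and the vertices of any clique must share a bag in every tree decomposition; so some bag has ≥ 5 vertices and tw(G) ≥ 4. The upper and lower bounds meet at 4, so that is the treewidth.

4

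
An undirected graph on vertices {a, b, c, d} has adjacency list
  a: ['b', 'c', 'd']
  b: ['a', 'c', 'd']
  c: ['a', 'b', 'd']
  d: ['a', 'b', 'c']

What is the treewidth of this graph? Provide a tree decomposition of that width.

Treewidth 3.
One such decomposition:
Bags: B1 = {a, b, c, d}
Tree: (single bag)

With just one bag of size 4, the width is 4 − 1 = 3, so tw(G) ≤ 3. Conversely, {a, b, c, d} is a clique of size 4, and the vertices of any clique must share a bag in every tree decomposition; so some bag has ≥ 4 vertices and tw(G) ≥ 3. Therefore the treewidth is 3.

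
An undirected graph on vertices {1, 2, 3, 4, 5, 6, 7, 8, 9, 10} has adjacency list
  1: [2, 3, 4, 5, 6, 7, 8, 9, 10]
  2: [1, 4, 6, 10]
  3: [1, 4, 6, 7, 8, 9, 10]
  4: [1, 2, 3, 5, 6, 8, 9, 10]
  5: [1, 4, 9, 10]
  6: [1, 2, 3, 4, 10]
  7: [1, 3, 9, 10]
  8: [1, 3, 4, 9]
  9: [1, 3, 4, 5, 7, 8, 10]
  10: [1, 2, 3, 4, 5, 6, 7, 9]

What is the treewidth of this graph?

A width-4 tree decomposition is:
Bags: B1 = {1, 3, 4, 9, 10}  B2 = {1, 3, 4, 6, 10}  B3 = {1, 4, 5, 9, 10}  B4 = {1, 3, 4, 8, 9}  B5 = {1, 3, 7, 9, 10}  B6 = {1, 2, 4, 6, 10}
Tree: B1–B2, B1–B3, B1–B4, B1–B5, B2–B6
The largest bag has 5 vertices, giving width 4; this decomposition certifies tw(G) ≤ 4. On the other hand G contains the 5-clique {1, 3, 4, 8, 9}. A clique must lie in a single bag of any decomposition, so no decomposition can have width below 4. Combining the bounds, tw(G) = 4.

4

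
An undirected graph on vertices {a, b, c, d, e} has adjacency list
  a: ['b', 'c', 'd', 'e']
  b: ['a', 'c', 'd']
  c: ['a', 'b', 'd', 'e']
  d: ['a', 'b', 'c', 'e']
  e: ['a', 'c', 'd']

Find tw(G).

A width-3 tree decomposition is:
Bags: B1 = {a, c, d, e}  B2 = {a, b, c, d}
Tree: B1–B2
Each bag holds 4 vertices, so the decomposition has width 3, which upper-bounds the treewidth. Conversely, {a, c, d, e} is a clique of size 4, and the vertices of any clique must share a bag in every tree decomposition; so some bag has ≥ 4 vertices and tw(G) ≥ 3. Combining the bounds, tw(G) = 3.

3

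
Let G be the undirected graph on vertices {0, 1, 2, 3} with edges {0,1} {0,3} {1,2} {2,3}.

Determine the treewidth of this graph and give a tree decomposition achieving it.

Treewidth 2.
One such decomposition:
Bags: B1 = {0, 1, 2}  B2 = {0, 2, 3}
Tree: B1–B2

The largest bag has 3 vertices, giving width 2; this decomposition certifies tw(G) ≤ 2. The edges 2–1–0–3–2 form a cycle, so G is not a tree and its treewidth is at least 2. The upper and lower bounds meet at 2, so that is the treewidth.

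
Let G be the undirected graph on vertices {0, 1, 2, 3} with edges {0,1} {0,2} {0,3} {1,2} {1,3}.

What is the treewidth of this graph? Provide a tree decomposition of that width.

Each bag holds 3 vertices, so the decomposition has width 2, which upper-bounds the treewidth. On the other hand G contains the 3-clique {0, 1, 2}. A clique must lie in a single bag of any decomposition, so no decomposition can have width below 2. The upper and lower bounds meet at 2, so that is the treewidth.

Treewidth 2.
One such decomposition:
Bags: B1 = {0, 1, 3}  B2 = {0, 1, 2}
Tree: B1–B2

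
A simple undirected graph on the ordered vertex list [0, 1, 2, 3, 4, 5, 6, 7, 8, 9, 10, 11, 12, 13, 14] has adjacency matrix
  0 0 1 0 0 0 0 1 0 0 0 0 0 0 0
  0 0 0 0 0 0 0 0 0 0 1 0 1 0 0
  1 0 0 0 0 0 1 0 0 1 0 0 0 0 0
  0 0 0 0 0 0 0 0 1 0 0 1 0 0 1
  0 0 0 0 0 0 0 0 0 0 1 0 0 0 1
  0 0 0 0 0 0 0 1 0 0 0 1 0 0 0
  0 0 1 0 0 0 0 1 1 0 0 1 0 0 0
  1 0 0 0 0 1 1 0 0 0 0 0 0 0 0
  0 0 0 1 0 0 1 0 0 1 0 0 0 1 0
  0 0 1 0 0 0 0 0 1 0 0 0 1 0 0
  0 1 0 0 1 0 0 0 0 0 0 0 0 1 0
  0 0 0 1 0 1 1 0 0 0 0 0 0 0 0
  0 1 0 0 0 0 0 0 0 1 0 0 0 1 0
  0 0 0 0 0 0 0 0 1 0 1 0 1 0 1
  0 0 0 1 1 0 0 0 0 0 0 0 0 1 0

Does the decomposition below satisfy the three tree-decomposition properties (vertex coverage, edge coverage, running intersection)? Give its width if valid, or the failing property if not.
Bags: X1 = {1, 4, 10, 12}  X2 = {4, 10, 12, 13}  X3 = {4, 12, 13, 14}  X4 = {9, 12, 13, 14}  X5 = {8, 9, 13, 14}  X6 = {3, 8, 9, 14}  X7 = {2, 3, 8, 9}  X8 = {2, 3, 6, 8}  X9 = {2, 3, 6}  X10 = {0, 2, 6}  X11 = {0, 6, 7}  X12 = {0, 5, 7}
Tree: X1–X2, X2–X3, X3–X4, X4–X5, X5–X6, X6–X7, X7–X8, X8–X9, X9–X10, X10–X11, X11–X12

No — vertex 11 appears in no bag.

A tree decomposition must satisfy three properties: every vertex lies in some bag; for every edge, both endpoints lie together in some bag; and for every vertex, the bags containing it form a connected subtree. Here vertex 11 appears in no bag, so the decomposition is invalid.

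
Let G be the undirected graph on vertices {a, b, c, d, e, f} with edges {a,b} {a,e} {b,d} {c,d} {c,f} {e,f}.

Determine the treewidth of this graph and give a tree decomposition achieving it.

The largest bag has 3 vertices, giving width 2; this decomposition certifies tw(G) ≤ 2. The edges e–f–c–d–b–a–e form a cycle, so G is not a tree and its treewidth is at least 2. Combining the bounds, tw(G) = 2.

Treewidth 2.
Bags: B1 = {c, e, f}  B2 = {c, d, e}  B3 = {b, d, e}  B4 = {a, b, e}
Tree: B1–B2, B2–B3, B3–B4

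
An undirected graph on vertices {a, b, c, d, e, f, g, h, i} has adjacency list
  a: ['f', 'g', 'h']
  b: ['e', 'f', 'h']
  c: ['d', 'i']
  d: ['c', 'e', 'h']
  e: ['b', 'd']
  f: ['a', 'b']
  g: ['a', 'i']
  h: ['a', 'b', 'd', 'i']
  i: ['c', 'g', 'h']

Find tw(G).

3

A width-3 tree decomposition is:
Bags: B1 = {b, c, d, e}  B2 = {b, c, d, h}  B3 = {b, c, h, i}  B4 = {b, f, h, i}  B5 = {a, f, h, i}  B6 = {a, f, g, i}
Tree: B1–B2, B2–B3, B3–B4, B4–B5, B5–B6
Every bag has size at most 4, so the width is 4 − 1 = 3 and tw(G) ≤ 3. For the lower bound: the 4 vertex sets {c,d,e}, {b}, {h}, {a,f,g,i} are disjoint, each induces a connected subgraph, and every pair is joined by at least one edge of G. Contracting each set to a single vertex therefore yields K_{4} as a minor, and since treewidth is minor-monotone, tw(G) ≥ tw(K_{4}) = 3. The upper and lower bounds meet at 3, so that is the treewidth.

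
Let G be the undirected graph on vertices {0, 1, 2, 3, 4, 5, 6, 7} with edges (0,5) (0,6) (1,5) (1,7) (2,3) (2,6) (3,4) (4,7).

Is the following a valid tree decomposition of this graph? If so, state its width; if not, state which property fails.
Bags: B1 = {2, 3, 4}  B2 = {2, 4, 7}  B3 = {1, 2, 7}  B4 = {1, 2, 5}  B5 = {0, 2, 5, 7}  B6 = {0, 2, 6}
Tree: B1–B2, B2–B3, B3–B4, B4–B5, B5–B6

No — bags containing vertex 7 are not connected in the tree.

A tree decomposition must satisfy three properties: every vertex lies in some bag; for every edge, both endpoints lie together in some bag; and for every vertex, the bags containing it form a connected subtree. Here bags containing vertex 7 are not connected in the tree, so the decomposition is invalid.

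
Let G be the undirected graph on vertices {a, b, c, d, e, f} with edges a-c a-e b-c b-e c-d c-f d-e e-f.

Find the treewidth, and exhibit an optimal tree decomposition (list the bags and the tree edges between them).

Treewidth 2.
Bags: B1 = {a, c, e}  B2 = {c, d, e}  B3 = {c, e, f}  B4 = {b, c, e}
Tree: B1–B2, B2–B3, B3–B4

The largest bag has 3 vertices, giving width 2; this decomposition certifies tw(G) ≤ 2. For the lower bound, G contains the cycle c–a–e–d–c, so G is not a forest; only forests have treewidth ≤ 1, hence tw(G) ≥ 2. Hence tw(G) = 2 exactly.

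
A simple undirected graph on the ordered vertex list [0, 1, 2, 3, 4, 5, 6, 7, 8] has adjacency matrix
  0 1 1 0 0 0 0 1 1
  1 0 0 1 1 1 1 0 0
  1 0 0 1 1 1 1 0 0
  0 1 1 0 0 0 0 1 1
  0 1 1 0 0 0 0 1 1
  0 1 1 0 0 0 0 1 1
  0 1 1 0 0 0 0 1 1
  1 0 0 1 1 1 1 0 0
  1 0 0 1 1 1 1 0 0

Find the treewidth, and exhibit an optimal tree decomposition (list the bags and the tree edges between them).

Treewidth 4.
One such decomposition:
Bags: B1 = {1, 2, 4, 7, 8}  B2 = {0, 1, 2, 7, 8}  B3 = {1, 2, 5, 7, 8}  B4 = {1, 2, 3, 7, 8}  B5 = {1, 2, 6, 7, 8}
Tree: B1–B2, B2–B3, B3–B4, B4–B5

The largest bag has 5 vertices, giving width 4; this decomposition certifies tw(G) ≤ 4. For the lower bound: the 5 vertex sets {4,8}, {0,1}, {2,5}, {7}, {3} are disjoint, each induces a connected subgraph, and every pair is joined by at least one edge of G. Contracting each set to a single vertex therefore yields K_{5} as a minor, and since treewidth is minor-monotone, tw(G) ≥ tw(K_{5}) = 4. Combining the bounds, tw(G) = 4.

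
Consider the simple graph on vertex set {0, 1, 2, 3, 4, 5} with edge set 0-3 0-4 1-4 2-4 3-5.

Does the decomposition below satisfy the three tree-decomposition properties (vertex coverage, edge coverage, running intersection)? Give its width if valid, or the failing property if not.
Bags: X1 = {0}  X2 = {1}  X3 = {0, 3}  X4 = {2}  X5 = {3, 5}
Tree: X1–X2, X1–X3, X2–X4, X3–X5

A tree decomposition must satisfy three properties: every vertex lies in some bag; for every edge, both endpoints lie together in some bag; and for every vertex, the bags containing it form a connected subtree. Here vertex 4 appears in no bag, so the decomposition is invalid.

No — vertex 4 appears in no bag.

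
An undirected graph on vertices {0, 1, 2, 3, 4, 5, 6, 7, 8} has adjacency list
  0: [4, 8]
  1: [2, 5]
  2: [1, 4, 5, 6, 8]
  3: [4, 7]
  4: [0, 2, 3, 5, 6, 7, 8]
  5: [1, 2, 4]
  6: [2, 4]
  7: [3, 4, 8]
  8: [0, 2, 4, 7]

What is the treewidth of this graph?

2

A width-2 tree decomposition is:
Bags: B1 = {2, 4, 8}  B2 = {2, 4, 5}  B3 = {4, 7, 8}  B4 = {1, 2, 5}  B5 = {3, 4, 7}  B6 = {2, 4, 6}  B7 = {0, 4, 8}
Tree: B1–B2, B1–B3, B2–B4, B3–B5, B2–B6, B3–B7
The largest bag has 3 vertices, giving width 2; this decomposition certifies tw(G) ≤ 2. Conversely, {1, 2, 5} is a clique of size 3, and the vertices of any clique must share a bag in every tree decomposition; so some bag has ≥ 3 vertices and tw(G) ≥ 2. Therefore the treewidth is 2.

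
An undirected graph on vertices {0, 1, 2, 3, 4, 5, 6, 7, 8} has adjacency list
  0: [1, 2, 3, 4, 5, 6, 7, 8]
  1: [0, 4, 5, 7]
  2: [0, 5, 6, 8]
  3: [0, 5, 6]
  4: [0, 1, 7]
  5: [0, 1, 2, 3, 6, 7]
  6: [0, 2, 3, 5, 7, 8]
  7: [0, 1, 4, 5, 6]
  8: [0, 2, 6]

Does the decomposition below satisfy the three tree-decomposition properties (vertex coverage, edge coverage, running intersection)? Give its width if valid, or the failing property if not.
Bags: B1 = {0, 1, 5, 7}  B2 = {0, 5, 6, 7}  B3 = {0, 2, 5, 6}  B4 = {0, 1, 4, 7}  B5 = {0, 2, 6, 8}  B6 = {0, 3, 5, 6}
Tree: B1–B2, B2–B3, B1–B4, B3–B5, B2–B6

Yes; width 3.

Vertex coverage: the bags together contain {0, 1, 2, 3, 4, 5, 6, 7, 8}, the full vertex set. Edge coverage: each edge of G has both endpoints in at least one bag. Running intersection: for every vertex, the bags containing it form a connected subtree. All three properties hold, so this is a valid tree decomposition of width max|bag| − 1 = 3, and hence tw(G) ≤ 3.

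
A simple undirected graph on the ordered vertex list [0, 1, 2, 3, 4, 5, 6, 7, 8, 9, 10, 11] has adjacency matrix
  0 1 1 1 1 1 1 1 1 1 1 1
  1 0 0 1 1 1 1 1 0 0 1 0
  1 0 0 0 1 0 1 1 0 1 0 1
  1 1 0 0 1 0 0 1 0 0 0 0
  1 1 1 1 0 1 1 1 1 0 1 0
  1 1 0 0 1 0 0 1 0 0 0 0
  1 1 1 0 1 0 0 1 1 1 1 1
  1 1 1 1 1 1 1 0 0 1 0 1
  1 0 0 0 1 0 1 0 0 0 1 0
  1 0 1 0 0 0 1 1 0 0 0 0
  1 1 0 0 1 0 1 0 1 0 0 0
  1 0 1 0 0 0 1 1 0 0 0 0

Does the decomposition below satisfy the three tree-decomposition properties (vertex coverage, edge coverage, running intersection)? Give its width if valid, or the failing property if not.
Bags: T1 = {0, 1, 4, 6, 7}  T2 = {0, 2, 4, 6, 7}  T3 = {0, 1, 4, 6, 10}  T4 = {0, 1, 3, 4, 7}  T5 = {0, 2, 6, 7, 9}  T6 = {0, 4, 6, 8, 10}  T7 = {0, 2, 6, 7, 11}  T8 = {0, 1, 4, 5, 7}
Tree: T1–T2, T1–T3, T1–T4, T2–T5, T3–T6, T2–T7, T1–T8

Yes; width 4.

Vertex coverage: the bags together contain {0, 1, 2, 3, 4, 5, 6, 7, 8, 9, 10, 11}, the full vertex set. Edge coverage: each edge of G has both endpoints in at least one bag. Running intersection: for every vertex, the bags containing it form a connected subtree. All three properties hold, so this is a valid tree decomposition of width max|bag| − 1 = 4, and hence tw(G) ≤ 4.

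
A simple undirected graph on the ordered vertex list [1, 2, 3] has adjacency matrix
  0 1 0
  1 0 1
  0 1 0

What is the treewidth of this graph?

A width-1 tree decomposition is:
Bags: B1 = {2, 3}  B2 = {1, 2}
Tree: B1–B2
Each bag holds 2 vertices, so the decomposition has width 1, which upper-bounds the treewidth. G has an edge, so its treewidth is at least 1. Hence tw(G) = 1 exactly.

1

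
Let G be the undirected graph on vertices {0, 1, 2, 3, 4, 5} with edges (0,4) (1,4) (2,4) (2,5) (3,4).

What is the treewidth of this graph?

1

A width-1 tree decomposition is:
Bags: B1 = {0, 4}  B2 = {1, 4}  B3 = {3, 4}  B4 = {2, 4}  B5 = {2, 5}
Tree: B1–B2, B1–B3, B2–B4, B4–B5
Each bag holds 2 vertices, so the decomposition has width 1, which upper-bounds the treewidth. Since G has at least one edge (e.g. 4–0), it is not an edgeless graph, so tw(G) ≥ 1. The upper and lower bounds meet at 1, so that is the treewidth.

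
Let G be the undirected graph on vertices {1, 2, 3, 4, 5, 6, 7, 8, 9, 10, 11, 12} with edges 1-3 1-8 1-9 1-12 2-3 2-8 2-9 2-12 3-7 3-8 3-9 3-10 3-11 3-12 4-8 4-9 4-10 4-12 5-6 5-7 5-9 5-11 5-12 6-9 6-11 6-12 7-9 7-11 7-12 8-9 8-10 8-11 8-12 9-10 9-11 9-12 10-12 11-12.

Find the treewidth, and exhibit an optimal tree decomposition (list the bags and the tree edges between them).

Each bag holds 5 vertices, so the decomposition has width 4, which upper-bounds the treewidth. For the lower bound, the 5 vertices {3, 8, 9, 10, 12} are pairwise adjacent, and any tree decomposition puts a clique entirely inside one bag — forcing width ≥ 4. The upper and lower bounds meet at 4, so that is the treewidth.

Treewidth 4.
One optimal decomposition is:
Bags: B1 = {3, 7, 9, 11, 12}  B2 = {3, 8, 9, 11, 12}  B3 = {2, 3, 8, 9, 12}  B4 = {5, 7, 9, 11, 12}  B5 = {5, 6, 9, 11, 12}  B6 = {3, 8, 9, 10, 12}  B7 = {1, 3, 8, 9, 12}  B8 = {4, 8, 9, 10, 12}
Tree: B1–B2, B2–B3, B1–B4, B4–B5, B2–B6, B2–B7, B6–B8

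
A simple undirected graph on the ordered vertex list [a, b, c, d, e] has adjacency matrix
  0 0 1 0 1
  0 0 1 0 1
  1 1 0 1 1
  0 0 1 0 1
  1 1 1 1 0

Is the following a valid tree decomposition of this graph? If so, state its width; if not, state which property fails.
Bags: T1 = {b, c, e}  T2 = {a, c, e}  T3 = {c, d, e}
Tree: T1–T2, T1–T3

Yes; width 2.

Every vertex of G appears in some bag (union = {a, b, c, d, e}); every edge is covered by a bag; and for each vertex v the set of bags containing v is connected in the bag tree. The decomposition is therefore valid. The largest bag has 3 vertices, so the width is 2.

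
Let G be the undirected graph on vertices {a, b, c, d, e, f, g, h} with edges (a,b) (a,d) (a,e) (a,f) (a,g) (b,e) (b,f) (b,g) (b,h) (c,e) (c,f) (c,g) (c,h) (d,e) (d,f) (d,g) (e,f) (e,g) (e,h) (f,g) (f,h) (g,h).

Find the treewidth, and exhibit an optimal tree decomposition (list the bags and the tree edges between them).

Each bag holds 5 vertices, so the decomposition has width 4, which upper-bounds the treewidth. On the other hand G contains the 5-clique {a, d, e, f, g}. A clique must lie in a single bag of any decomposition, so no decomposition can have width below 4. Combining the bounds, tw(G) = 4.

Treewidth 4.
One such decomposition:
Bags: B1 = {b, e, f, g, h}  B2 = {c, e, f, g, h}  B3 = {a, b, e, f, g}  B4 = {a, d, e, f, g}
Tree: B1–B2, B1–B3, B3–B4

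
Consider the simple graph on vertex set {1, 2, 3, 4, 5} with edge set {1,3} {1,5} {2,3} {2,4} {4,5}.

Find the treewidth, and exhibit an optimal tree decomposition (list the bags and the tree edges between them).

Treewidth 2.
One optimal decomposition is:
Bags: B1 = {1, 3, 5}  B2 = {3, 4, 5}  B3 = {2, 3, 4}
Tree: B1–B2, B2–B3

Each bag holds 3 vertices, so the decomposition has width 2, which upper-bounds the treewidth. The edges 3–1–5–4–2–3 form a cycle, so G is not a tree and its treewidth is at least 2. The upper and lower bounds meet at 2, so that is the treewidth.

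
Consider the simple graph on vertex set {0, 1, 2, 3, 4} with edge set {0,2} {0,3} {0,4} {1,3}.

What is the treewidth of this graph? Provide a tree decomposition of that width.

Every bag has size at most 2, so the width is 2 − 1 = 1 and tw(G) ≤ 1. Any graph with an edge has treewidth ≥ 1, and G has the edge 0–4. The upper and lower bounds meet at 1, so that is the treewidth.

Treewidth 1.
One such decomposition:
Bags: B1 = {0, 4}  B2 = {0, 3}  B3 = {1, 3}  B4 = {0, 2}
Tree: B1–B2, B2–B3, B2–B4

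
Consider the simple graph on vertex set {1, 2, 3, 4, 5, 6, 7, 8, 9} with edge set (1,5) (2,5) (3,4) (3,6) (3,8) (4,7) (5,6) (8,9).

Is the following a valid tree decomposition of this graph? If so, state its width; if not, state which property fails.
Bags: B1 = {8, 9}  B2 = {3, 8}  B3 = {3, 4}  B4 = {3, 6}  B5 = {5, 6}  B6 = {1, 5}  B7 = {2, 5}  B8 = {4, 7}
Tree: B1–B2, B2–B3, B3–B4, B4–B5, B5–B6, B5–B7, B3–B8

Yes; width 1.

Every vertex of G appears in some bag (union = {1, 2, 3, 4, 5, 6, 7, 8, 9}); every edge is covered by a bag; and for each vertex v the set of bags containing v is connected in the bag tree. The decomposition is therefore valid. The largest bag has 2 vertices, so the width is 1.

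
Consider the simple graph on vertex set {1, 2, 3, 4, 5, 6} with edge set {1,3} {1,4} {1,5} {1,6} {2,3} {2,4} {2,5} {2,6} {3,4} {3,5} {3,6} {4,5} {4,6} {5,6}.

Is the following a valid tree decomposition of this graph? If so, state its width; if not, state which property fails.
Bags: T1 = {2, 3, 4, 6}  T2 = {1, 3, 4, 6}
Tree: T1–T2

A tree decomposition must satisfy three properties: every vertex lies in some bag; for every edge, both endpoints lie together in some bag; and for every vertex, the bags containing it form a connected subtree. Here vertex 5 appears in no bag, so the decomposition is invalid.

No — vertex 5 appears in no bag.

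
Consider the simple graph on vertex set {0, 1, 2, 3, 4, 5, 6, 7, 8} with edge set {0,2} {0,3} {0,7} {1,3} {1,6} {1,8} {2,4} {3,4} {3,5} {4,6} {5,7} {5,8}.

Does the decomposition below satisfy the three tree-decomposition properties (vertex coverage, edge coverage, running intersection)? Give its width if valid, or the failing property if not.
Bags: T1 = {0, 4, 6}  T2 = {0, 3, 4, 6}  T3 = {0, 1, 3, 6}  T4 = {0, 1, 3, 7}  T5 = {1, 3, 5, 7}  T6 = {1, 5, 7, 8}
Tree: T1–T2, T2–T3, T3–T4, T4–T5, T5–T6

No — vertex 2 appears in no bag.

A tree decomposition must satisfy three properties: every vertex lies in some bag; for every edge, both endpoints lie together in some bag; and for every vertex, the bags containing it form a connected subtree. Here vertex 2 appears in no bag, so the decomposition is invalid.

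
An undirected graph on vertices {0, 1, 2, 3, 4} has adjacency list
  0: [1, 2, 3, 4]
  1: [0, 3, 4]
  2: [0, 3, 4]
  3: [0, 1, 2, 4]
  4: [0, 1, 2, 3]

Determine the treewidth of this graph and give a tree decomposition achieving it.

Treewidth 3.
One optimal decomposition is:
Bags: B1 = {0, 1, 3, 4}  B2 = {0, 2, 3, 4}
Tree: B1–B2

The largest bag has 4 vertices, giving width 3; this decomposition certifies tw(G) ≤ 3. For the lower bound, the 4 vertices {0, 1, 3, 4} are pairwise adjacent, and any tree decomposition puts a clique entirely inside one bag — forcing width ≥ 3. Combining the bounds, tw(G) = 3.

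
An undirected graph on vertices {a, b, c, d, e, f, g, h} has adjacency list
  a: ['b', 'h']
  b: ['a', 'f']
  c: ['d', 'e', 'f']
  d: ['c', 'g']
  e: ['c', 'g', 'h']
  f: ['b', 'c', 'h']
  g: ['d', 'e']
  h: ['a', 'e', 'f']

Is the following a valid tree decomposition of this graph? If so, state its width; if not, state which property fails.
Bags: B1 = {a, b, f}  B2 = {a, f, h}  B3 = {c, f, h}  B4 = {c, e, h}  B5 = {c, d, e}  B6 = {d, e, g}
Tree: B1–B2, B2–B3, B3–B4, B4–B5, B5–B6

Yes; width 2.

Checking the three conditions: (i) the bags cover all of {a, b, c, d, e, f, g, h}; (ii) for each edge, some bag contains both endpoints; (iii) the bags containing any fixed vertex form a subtree. All hold, so the decomposition is valid with width 3 − 1 = 2.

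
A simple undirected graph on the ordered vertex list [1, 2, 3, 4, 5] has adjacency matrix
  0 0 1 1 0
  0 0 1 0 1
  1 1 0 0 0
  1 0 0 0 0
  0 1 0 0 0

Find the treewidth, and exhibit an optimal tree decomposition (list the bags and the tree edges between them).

Treewidth 1.
One such decomposition:
Bags: B1 = {1, 4}  B2 = {1, 3}  B3 = {2, 3}  B4 = {2, 5}
Tree: B1–B2, B2–B3, B3–B4

Each bag holds 2 vertices, so the decomposition has width 1, which upper-bounds the treewidth. Since G has at least one edge (e.g. 4–1), it is not an edgeless graph, so tw(G) ≥ 1. The upper and lower bounds meet at 1, so that is the treewidth.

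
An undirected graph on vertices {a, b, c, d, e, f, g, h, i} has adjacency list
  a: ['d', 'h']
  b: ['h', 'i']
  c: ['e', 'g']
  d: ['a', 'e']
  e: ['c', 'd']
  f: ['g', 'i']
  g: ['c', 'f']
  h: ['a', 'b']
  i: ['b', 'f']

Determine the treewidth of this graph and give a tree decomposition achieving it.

The largest bag has 3 vertices, giving width 2; this decomposition certifies tw(G) ≤ 2. Since f–i–b–h–a–d–e–c–g–f is a cycle in G, G is not acyclic. Forests are exactly the graphs of treewidth ≤ 1, so tw(G) ≥ 2. Combining the bounds, tw(G) = 2.

Treewidth 2.
One such decomposition:
Bags: B1 = {b, f, i}  B2 = {b, f, h}  B3 = {a, f, h}  B4 = {a, d, f}  B5 = {d, e, f}  B6 = {c, e, f}  B7 = {c, f, g}
Tree: B1–B2, B2–B3, B3–B4, B4–B5, B5–B6, B6–B7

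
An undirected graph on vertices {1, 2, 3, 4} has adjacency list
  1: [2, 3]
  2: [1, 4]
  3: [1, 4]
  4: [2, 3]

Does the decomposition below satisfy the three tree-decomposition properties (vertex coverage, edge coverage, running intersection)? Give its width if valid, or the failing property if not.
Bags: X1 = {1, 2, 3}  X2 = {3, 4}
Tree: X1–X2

No — edge (2,4) lies in no bag.

A tree decomposition must satisfy three properties: every vertex lies in some bag; for every edge, both endpoints lie together in some bag; and for every vertex, the bags containing it form a connected subtree. Here edge (2,4) lies in no bag, so the decomposition is invalid.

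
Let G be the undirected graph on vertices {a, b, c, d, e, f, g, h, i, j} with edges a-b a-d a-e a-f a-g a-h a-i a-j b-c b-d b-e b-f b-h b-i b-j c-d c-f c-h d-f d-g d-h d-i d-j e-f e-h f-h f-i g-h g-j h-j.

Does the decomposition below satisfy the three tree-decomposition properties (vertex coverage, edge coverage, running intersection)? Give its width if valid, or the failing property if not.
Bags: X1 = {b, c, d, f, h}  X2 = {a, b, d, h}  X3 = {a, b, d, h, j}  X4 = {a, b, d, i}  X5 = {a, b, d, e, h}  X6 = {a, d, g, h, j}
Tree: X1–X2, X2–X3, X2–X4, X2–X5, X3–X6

No — edge (f,a) lies in no bag.

A tree decomposition must satisfy three properties: every vertex lies in some bag; for every edge, both endpoints lie together in some bag; and for every vertex, the bags containing it form a connected subtree. Here edge (f,a) lies in no bag, so the decomposition is invalid.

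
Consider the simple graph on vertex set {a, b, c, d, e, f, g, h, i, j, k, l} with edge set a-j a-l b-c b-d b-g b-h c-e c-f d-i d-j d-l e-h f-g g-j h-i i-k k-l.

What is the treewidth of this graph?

A width-3 tree decomposition is:
Bags: B1 = {a, i, k, l}  B2 = {a, d, i, l}  B3 = {a, d, i, j}  B4 = {d, h, i, j}  B5 = {b, d, h, j}  B6 = {b, g, h, j}  B7 = {b, e, g, h}  B8 = {b, c, e, g}  B9 = {c, e, f, g}
Tree: B1–B2, B2–B3, B3–B4, B4–B5, B5–B6, B6–B7, B7–B8, B8–B9
Every bag has size at most 4, so the width is 4 − 1 = 3 and tw(G) ≤ 3. For the lower bound: the 4 vertex sets {a,k,l}, {i}, {d}, {b,g,h,j} are disjoint, each induces a connected subgraph, and every pair is joined by at least one edge of G. Contracting each set to a single vertex therefore yields K_{4} as a minor, and since treewidth is minor-monotone, tw(G) ≥ tw(K_{4}) = 3. The upper and lower bounds meet at 3, so that is the treewidth.

3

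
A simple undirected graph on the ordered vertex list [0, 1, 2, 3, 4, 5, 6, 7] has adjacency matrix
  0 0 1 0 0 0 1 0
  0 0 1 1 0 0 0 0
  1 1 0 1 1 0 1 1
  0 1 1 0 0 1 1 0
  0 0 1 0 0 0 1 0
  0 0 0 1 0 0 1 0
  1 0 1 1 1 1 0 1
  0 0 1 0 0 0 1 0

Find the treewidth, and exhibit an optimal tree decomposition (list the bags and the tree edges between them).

The largest bag has 3 vertices, giving width 2; this decomposition certifies tw(G) ≤ 2. On the other hand G contains the 3-clique {1, 2, 3}. A clique must lie in a single bag of any decomposition, so no decomposition can have width below 2. Therefore the treewidth is 2.

Treewidth 2.
One such decomposition:
Bags: B1 = {1, 2, 3}  B2 = {2, 3, 6}  B3 = {2, 4, 6}  B4 = {0, 2, 6}  B5 = {3, 5, 6}  B6 = {2, 6, 7}
Tree: B1–B2, B2–B3, B2–B4, B2–B5, B4–B6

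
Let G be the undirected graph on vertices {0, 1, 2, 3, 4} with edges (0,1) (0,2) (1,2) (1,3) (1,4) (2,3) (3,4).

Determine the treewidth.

2

A width-2 tree decomposition is:
Bags: B1 = {1, 3, 4}  B2 = {1, 2, 3}  B3 = {0, 1, 2}
Tree: B1–B2, B2–B3
Every bag has size at most 3, so the width is 3 − 1 = 2 and tw(G) ≤ 2. For the lower bound, the 3 vertices {0, 1, 2} are pairwise adjacent, and any tree decomposition puts a clique entirely inside one bag — forcing width ≥ 2. Combining the bounds, tw(G) = 2.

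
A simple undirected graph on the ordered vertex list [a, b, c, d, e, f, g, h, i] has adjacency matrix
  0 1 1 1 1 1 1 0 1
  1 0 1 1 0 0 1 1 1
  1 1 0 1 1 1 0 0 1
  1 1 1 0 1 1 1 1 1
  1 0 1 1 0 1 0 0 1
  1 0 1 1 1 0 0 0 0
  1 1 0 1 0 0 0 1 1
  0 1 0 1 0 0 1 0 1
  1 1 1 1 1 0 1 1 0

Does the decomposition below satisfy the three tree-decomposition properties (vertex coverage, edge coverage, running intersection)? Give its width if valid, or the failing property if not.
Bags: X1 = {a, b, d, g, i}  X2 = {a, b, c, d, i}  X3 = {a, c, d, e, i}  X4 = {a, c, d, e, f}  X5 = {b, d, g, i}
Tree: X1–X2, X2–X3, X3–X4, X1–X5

A tree decomposition must satisfy three properties: every vertex lies in some bag; for every edge, both endpoints lie together in some bag; and for every vertex, the bags containing it form a connected subtree. Here vertex h appears in no bag, so the decomposition is invalid.

No — vertex h appears in no bag.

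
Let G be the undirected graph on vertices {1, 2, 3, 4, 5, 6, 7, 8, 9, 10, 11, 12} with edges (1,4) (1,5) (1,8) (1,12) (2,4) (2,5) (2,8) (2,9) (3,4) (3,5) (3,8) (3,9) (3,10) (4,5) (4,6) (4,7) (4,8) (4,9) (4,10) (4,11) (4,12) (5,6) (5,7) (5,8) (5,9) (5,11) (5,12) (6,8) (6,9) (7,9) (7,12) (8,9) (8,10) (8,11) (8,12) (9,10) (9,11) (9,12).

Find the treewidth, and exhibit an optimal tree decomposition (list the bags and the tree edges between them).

Treewidth 4.
One optimal decomposition is:
Bags: B1 = {4, 5, 8, 9, 12}  B2 = {1, 4, 5, 8, 12}  B3 = {3, 4, 5, 8, 9}  B4 = {4, 5, 8, 9, 11}  B5 = {4, 5, 7, 9, 12}  B6 = {2, 4, 5, 8, 9}  B7 = {4, 5, 6, 8, 9}  B8 = {3, 4, 8, 9, 10}
Tree: B1–B2, B1–B3, B1–B4, B1–B5, B1–B6, B6–B7, B3–B8

Each bag holds 5 vertices, so the decomposition has width 4, which upper-bounds the treewidth. For the lower bound, the 5 vertices {3, 4, 8, 9, 10} are pairwise adjacent, and any tree decomposition puts a clique entirely inside one bag — forcing width ≥ 4. Combining the bounds, tw(G) = 4.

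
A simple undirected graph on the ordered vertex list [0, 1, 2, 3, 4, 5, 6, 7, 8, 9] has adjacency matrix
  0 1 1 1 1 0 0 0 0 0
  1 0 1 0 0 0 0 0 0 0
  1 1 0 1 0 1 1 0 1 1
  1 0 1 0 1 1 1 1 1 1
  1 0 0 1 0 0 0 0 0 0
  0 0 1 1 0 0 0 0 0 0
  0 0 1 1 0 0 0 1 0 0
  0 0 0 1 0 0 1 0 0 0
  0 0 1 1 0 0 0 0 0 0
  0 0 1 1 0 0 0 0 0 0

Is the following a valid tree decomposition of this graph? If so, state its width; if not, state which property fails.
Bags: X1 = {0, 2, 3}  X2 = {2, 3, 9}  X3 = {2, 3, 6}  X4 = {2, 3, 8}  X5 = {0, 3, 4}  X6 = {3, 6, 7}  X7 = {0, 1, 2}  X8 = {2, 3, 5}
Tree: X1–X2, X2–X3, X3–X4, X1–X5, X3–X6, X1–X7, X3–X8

Checking the three conditions: (i) the bags cover all of {0, 1, 2, 3, 4, 5, 6, 7, 8, 9}; (ii) for each edge, some bag contains both endpoints; (iii) the bags containing any fixed vertex form a subtree. All hold, so the decomposition is valid with width 3 − 1 = 2.

Yes; width 2.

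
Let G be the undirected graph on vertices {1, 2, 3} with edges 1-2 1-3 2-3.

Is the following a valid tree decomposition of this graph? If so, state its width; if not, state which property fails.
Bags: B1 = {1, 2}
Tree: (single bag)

No — vertex 3 appears in no bag.

A tree decomposition must satisfy three properties: every vertex lies in some bag; for every edge, both endpoints lie together in some bag; and for every vertex, the bags containing it form a connected subtree. Here vertex 3 appears in no bag, so the decomposition is invalid.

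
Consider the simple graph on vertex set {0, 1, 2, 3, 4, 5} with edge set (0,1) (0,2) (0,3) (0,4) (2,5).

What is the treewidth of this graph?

A width-1 tree decomposition is:
Bags: B1 = {0, 2}  B2 = {0, 3}  B3 = {0, 4}  B4 = {0, 1}  B5 = {2, 5}
Tree: B1–B2, B1–B3, B2–B4, B1–B5
Every bag has size at most 2, so the width is 2 − 1 = 1 and tw(G) ≤ 1. G has an edge, so its treewidth is at least 1. Hence tw(G) = 1 exactly.

1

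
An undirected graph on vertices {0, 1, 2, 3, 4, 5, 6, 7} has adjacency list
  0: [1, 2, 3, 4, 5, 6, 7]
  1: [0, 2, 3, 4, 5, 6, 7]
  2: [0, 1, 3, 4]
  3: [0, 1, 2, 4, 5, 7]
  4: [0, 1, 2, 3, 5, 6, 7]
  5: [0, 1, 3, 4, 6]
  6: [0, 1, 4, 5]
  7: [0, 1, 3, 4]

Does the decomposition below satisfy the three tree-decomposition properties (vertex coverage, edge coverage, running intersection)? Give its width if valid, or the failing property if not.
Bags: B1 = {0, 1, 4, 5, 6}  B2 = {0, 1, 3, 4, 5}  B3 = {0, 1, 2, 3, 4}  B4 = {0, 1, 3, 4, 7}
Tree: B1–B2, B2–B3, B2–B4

Yes; width 4.

Every vertex of G appears in some bag (union = {0, 1, 2, 3, 4, 5, 6, 7}); every edge is covered by a bag; and for each vertex v the set of bags containing v is connected in the bag tree. The decomposition is therefore valid. The largest bag has 5 vertices, so the width is 4.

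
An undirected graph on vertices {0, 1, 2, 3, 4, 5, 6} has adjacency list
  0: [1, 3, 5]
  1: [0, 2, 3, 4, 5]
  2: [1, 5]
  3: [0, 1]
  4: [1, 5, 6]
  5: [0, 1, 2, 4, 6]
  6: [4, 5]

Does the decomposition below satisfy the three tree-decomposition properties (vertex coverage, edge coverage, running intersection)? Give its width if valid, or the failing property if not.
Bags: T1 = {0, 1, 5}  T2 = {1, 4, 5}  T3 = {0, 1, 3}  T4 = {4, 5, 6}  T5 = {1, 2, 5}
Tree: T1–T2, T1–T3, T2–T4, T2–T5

Every vertex of G appears in some bag (union = {0, 1, 2, 3, 4, 5, 6}); every edge is covered by a bag; and for each vertex v the set of bags containing v is connected in the bag tree. The decomposition is therefore valid. The largest bag has 3 vertices, so the width is 2.

Yes; width 2.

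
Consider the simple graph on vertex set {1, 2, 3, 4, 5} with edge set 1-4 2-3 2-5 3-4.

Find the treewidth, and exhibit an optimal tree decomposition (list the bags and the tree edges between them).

The largest bag has 2 vertices, giving width 1; this decomposition certifies tw(G) ≤ 1. G has an edge, so its treewidth is at least 1. The upper and lower bounds meet at 1, so that is the treewidth.

Treewidth 1.
One such decomposition:
Bags: B1 = {3, 4}  B2 = {1, 4}  B3 = {2, 3}  B4 = {2, 5}
Tree: B1–B2, B1–B3, B3–B4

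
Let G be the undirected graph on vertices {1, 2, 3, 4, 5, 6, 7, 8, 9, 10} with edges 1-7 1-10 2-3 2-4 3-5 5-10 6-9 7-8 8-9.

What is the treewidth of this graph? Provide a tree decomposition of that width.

Each bag holds 2 vertices, so the decomposition has width 1, which upper-bounds the treewidth. Since G has at least one edge (e.g. 4–2), it is not an edgeless graph, so tw(G) ≥ 1. The upper and lower bounds meet at 1, so that is the treewidth.

Treewidth 1.
One optimal decomposition is:
Bags: B1 = {2, 4}  B2 = {2, 3}  B3 = {3, 5}  B4 = {5, 10}  B5 = {1, 10}  B6 = {1, 7}  B7 = {7, 8}  B8 = {8, 9}  B9 = {6, 9}
Tree: B1–B2, B2–B3, B3–B4, B4–B5, B5–B6, B6–B7, B7–B8, B8–B9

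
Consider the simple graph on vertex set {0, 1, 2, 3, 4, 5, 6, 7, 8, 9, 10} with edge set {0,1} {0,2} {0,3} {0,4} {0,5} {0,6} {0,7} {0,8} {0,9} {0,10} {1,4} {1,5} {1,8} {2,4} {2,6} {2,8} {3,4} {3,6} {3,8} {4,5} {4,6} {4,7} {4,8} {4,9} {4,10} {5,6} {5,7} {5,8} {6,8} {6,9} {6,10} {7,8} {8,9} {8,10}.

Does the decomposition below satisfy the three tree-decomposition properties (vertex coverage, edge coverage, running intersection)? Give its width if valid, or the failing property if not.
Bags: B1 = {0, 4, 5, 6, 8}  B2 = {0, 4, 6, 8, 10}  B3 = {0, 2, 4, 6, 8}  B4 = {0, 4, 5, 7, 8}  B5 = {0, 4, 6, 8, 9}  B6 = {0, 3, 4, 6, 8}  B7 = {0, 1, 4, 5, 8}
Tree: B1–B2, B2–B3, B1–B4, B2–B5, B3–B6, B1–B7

Yes; width 4.

Every vertex of G appears in some bag (union = {0, 1, 2, 3, 4, 5, 6, 7, 8, 9, 10}); every edge is covered by a bag; and for each vertex v the set of bags containing v is connected in the bag tree. The decomposition is therefore valid. The largest bag has 5 vertices, so the width is 4.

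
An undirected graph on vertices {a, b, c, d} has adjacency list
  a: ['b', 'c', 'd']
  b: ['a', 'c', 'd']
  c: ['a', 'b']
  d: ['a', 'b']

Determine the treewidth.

2

A width-2 tree decomposition is:
Bags: B1 = {a, b, c}  B2 = {a, b, d}
Tree: B1–B2
Each bag holds 3 vertices, so the decomposition has width 2, which upper-bounds the treewidth. On the other hand G contains the 3-clique {a, b, d}. A clique must lie in a single bag of any decomposition, so no decomposition can have width below 2. Combining the bounds, tw(G) = 2.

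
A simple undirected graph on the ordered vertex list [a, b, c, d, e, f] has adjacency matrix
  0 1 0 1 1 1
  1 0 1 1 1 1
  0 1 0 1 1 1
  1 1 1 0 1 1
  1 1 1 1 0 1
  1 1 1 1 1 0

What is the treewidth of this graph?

4

A width-4 tree decomposition is:
Bags: B1 = {b, c, d, e, f}  B2 = {a, b, d, e, f}
Tree: B1–B2
Every bag has size at most 5, so the width is 5 − 1 = 4 and tw(G) ≤ 4. For the lower bound, the 5 vertices {b, c, d, e, f} are pairwise adjacent, and any tree decomposition puts a clique entirely inside one bag — forcing width ≥ 4. Combining the bounds, tw(G) = 4.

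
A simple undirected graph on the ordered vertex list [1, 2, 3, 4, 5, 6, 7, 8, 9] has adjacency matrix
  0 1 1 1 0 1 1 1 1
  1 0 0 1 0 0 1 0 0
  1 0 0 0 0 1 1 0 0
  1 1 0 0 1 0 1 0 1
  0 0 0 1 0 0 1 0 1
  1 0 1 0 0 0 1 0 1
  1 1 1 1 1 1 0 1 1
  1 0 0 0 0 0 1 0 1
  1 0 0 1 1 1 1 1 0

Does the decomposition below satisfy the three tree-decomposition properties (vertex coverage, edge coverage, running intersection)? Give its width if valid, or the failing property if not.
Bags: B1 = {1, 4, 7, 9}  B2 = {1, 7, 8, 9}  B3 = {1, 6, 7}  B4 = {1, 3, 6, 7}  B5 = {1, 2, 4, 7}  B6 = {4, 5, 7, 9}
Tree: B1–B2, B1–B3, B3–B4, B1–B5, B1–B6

No — edge (9,6) lies in no bag.

A tree decomposition must satisfy three properties: every vertex lies in some bag; for every edge, both endpoints lie together in some bag; and for every vertex, the bags containing it form a connected subtree. Here edge (9,6) lies in no bag, so the decomposition is invalid.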